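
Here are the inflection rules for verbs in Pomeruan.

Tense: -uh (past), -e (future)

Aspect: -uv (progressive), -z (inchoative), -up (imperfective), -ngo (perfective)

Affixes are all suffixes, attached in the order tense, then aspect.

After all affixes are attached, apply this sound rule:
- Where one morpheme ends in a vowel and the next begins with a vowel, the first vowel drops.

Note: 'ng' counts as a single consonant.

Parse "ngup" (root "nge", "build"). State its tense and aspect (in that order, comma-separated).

future, imperfective

Segment: nge-e-up.
tense: -e → future.
aspect: -up → imperfective.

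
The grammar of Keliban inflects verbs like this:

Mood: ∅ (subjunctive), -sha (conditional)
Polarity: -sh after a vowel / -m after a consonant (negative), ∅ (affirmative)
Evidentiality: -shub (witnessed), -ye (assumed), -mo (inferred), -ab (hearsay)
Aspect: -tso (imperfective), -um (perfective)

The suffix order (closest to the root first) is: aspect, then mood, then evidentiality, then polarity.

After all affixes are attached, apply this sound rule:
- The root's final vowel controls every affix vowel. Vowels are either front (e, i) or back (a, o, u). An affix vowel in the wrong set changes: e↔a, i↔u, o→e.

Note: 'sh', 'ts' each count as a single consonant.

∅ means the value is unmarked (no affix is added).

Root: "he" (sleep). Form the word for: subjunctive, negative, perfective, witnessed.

Attach aspect perfective -um → heum.
mood = subjunctive: zero marking, form stays heum.
Attach evidentiality witnessed -shub → heumshub.
Attach polarity negative -m (after consonant 'b') → heumshubm.
Apply vowel harmony: heumshubm → heimshibm.

heimshibm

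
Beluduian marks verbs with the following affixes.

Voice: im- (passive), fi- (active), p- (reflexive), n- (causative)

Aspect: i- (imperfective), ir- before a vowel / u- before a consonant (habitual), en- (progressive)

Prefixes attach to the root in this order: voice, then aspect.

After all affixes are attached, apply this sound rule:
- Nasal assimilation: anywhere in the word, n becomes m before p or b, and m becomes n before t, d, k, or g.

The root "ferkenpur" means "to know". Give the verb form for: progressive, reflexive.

Attach voice reflexive p- → pferkenpur.
Attach aspect progressive en- → enpferkenpur.
Apply nasal assimilation: enpferkenpur → empferkempur.

empferkempur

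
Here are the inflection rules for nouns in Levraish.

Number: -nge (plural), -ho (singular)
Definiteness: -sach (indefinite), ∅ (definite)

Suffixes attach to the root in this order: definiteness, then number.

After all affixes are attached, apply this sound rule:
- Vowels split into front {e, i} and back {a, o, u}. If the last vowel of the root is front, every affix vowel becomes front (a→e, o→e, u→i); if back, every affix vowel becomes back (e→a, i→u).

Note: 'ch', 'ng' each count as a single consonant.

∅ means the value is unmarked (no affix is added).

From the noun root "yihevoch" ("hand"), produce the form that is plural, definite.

yihevochnga

definiteness = definite: zero marking, form stays yihevoch.
Attach number plural -nge → yihevochnge.
Apply vowel harmony: yihevochnge → yihevochnga.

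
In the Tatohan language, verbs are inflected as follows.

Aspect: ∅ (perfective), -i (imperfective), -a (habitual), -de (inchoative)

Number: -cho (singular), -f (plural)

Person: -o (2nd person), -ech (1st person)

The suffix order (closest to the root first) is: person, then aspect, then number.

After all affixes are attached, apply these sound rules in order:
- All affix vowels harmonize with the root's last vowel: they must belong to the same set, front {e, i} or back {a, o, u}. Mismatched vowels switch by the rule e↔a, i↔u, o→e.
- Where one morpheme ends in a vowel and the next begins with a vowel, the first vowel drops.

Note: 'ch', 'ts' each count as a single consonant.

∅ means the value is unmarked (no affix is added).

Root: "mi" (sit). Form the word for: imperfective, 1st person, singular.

Attach person 1st person -ech → miech.
Attach aspect imperfective -i → miechi.
Attach number singular -cho → miechicho.
Apply vowel harmony: miechicho → miechiche.
Apply vowel deletion: miechiche → mechiche.

mechiche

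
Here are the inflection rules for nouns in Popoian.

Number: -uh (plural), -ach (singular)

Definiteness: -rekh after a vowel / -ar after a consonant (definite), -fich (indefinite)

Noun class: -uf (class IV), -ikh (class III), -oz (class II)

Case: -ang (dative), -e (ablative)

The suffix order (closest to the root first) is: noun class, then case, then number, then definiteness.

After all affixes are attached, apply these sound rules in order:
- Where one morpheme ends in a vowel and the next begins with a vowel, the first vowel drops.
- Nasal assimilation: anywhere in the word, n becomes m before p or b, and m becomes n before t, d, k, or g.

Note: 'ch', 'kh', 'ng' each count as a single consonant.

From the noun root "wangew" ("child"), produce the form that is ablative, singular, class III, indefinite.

Attach noun class class III -ikh → wangewikh.
Attach case ablative -e → wangewikhe.
Attach number singular -ach → wangewikheach.
Attach definiteness indefinite -fich → wangewikheachfich.
Apply vowel deletion: wangewikheachfich → wangewikhachfich.
Nasal assimilation: no change.

wangewikhachfich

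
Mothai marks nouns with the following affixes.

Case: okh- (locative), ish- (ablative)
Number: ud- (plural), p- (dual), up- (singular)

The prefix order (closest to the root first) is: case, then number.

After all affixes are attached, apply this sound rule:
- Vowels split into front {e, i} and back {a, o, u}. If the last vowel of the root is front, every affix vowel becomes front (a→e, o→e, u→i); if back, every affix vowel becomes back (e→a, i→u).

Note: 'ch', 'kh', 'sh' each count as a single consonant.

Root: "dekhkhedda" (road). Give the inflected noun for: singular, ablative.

Attach case ablative ish- → ishdekhkhedda.
Attach number singular up- → upishdekhkhedda.
Apply vowel harmony: upishdekhkhedda → upushdekhkhedda.

upushdekhkhedda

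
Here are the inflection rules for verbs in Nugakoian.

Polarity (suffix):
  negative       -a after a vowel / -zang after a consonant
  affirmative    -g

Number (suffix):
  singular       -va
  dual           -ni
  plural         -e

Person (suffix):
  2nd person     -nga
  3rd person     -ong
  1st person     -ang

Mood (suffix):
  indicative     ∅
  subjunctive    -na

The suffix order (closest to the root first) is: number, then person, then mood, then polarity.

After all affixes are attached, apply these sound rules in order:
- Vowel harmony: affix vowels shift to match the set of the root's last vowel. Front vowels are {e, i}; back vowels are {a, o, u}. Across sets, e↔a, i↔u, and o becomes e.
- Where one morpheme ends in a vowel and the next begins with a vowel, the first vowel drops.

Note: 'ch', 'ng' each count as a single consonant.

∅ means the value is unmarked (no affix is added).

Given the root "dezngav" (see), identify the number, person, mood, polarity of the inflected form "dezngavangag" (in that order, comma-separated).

Segment: dezngav-e-nga-g.
number: -e → plural.
person: -nga → 2nd person.
mood: ∅ → indicative.
polarity: -g → affirmative.

plural, 2nd person, indicative, affirmative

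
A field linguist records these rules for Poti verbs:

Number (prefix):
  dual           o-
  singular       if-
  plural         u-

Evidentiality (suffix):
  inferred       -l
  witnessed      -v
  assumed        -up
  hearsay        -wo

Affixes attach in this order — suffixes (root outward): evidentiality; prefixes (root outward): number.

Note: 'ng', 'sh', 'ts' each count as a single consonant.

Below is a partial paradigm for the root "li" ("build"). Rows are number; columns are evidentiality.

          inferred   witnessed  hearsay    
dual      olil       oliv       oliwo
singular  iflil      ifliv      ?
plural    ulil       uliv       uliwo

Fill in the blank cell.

ifliwo

Attach number singular if- → ifli.
Attach evidentiality hearsay -wo → ifliwo.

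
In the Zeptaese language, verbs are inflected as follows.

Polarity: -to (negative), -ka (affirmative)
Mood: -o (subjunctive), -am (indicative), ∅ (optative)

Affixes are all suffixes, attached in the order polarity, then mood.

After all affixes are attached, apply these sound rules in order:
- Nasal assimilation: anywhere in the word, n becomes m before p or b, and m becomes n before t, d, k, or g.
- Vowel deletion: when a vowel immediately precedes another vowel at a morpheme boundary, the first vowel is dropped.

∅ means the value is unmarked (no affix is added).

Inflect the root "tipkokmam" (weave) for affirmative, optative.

tipkokmanka

Attach polarity affirmative -ka → tipkokmamka.
mood = optative: zero marking, form stays tipkokmamka.
Apply nasal assimilation: tipkokmamka → tipkokmanka.
Vowel deletion: no change.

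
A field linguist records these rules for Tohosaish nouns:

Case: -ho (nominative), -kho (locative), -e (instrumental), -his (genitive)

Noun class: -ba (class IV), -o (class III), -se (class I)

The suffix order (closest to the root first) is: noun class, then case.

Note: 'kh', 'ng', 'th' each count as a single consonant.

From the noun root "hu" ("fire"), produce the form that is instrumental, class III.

Attach noun class class III -o → huo.
Attach case instrumental -e → huoe.

huoe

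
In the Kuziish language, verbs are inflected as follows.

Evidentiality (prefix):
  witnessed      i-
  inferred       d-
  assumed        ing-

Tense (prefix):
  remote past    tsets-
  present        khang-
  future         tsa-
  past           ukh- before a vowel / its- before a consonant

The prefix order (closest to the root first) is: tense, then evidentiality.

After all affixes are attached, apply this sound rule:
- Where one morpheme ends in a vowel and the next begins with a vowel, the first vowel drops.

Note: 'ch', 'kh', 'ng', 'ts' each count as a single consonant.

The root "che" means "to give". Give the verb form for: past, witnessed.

itsche

Attach tense past its- (before consonant 'ch') → itsche.
Attach evidentiality witnessed i- → iitsche.
Apply vowel deletion: iitsche → itsche.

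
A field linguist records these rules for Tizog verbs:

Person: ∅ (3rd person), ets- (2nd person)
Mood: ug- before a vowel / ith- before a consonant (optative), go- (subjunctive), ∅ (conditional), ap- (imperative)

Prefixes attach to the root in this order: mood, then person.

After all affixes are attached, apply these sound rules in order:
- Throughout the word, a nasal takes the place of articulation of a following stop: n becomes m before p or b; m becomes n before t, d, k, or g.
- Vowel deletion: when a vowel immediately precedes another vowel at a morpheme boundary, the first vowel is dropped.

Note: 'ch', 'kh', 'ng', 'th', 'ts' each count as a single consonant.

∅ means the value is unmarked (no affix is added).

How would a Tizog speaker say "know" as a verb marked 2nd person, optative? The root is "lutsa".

Attach mood optative ith- (before consonant 'l') → ithlutsa.
Attach person 2nd person ets- → etsithlutsa.
Nasal assimilation: no change.
Vowel deletion: no change.

etsithlutsa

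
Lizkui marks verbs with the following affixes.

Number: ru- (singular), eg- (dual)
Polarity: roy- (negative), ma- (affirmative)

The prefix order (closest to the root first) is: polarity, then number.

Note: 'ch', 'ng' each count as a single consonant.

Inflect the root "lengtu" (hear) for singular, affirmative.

rumalengtu

Attach polarity affirmative ma- → malengtu.
Attach number singular ru- → rumalengtu.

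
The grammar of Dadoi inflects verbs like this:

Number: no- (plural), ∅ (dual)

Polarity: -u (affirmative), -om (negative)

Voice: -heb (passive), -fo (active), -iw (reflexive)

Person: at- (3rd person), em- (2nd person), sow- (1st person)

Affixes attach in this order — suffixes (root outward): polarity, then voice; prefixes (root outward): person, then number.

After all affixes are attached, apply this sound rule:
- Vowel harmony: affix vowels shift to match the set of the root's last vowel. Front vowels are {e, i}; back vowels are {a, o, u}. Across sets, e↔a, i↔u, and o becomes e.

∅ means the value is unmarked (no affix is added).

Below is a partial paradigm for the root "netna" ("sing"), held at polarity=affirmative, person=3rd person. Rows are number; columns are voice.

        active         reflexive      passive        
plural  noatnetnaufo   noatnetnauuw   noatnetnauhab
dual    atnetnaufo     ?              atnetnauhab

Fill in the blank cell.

Attach polarity affirmative -u → netnau.
Attach person 3rd person at- → atnetnau.
number = dual: zero marking, form stays atnetnau.
Attach voice reflexive -iw → atnetnauiw.
Apply vowel harmony: atnetnauiw → atnetnauuw.

atnetnauuw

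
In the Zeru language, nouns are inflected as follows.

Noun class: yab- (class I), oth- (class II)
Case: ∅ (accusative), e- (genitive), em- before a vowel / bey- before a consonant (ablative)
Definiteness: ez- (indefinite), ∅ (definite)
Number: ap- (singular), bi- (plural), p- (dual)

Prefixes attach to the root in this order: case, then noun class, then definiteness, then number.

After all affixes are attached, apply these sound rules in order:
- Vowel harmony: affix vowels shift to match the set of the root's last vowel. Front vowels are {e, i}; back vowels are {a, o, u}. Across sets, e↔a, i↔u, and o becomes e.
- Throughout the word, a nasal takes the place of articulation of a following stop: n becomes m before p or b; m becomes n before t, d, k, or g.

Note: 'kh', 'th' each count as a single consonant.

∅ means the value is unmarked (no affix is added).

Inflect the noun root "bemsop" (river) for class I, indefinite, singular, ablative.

apazyabbaybemsop

Attach case ablative bey- (before consonant 'b') → beybemsop.
Attach noun class class I yab- → yabbeybemsop.
Attach definiteness indefinite ez- → ezyabbeybemsop.
Attach number singular ap- → apezyabbeybemsop.
Apply vowel harmony: apezyabbeybemsop → apazyabbaybemsop.
Nasal assimilation: no change.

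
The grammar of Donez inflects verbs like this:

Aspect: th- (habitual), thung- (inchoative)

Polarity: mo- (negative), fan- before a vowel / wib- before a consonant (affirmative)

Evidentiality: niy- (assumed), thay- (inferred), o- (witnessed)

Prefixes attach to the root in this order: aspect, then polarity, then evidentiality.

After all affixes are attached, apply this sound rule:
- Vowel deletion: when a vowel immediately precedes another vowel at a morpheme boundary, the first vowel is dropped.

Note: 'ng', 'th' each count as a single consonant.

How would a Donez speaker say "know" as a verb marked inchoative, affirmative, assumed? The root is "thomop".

niywibthungthomop

Attach aspect inchoative thung- → thungthomop.
Attach polarity affirmative wib- (before consonant 'th') → wibthungthomop.
Attach evidentiality assumed niy- → niywibthungthomop.
Vowel deletion: no change.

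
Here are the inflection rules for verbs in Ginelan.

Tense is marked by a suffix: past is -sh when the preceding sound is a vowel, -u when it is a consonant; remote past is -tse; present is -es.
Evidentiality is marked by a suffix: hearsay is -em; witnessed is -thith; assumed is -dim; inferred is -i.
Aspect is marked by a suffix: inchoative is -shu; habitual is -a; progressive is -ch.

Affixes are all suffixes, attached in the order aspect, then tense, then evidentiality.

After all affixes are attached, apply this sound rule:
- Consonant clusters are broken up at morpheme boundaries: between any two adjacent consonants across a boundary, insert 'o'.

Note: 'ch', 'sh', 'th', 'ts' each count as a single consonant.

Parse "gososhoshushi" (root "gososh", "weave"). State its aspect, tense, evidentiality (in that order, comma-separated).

Segment: gososh-shu-sh-i.
aspect: -shu → inchoative.
tense: -sh/u → past.
evidentiality: -i → inferred.

inchoative, past, inferred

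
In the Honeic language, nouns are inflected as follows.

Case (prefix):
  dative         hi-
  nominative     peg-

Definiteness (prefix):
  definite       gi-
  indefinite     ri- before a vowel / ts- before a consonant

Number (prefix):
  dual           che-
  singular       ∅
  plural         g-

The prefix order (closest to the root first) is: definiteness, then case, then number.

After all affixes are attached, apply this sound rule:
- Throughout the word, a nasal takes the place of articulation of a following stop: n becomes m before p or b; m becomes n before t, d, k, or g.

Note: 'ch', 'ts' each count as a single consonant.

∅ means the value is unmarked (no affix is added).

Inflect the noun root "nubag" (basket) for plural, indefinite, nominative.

gpegtsnubag

Attach definiteness indefinite ts- (before consonant 'n') → tsnubag.
Attach case nominative peg- → pegtsnubag.
Attach number plural g- → gpegtsnubag.
Nasal assimilation: no change.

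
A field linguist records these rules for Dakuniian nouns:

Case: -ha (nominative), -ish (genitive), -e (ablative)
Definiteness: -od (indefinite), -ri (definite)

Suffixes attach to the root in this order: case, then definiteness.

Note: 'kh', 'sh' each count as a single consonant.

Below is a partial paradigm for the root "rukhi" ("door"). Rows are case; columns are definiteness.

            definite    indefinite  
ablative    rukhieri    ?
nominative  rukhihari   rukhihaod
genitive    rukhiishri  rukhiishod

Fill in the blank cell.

Attach case ablative -e → rukhie.
Attach definiteness indefinite -od → rukhieod.

rukhieod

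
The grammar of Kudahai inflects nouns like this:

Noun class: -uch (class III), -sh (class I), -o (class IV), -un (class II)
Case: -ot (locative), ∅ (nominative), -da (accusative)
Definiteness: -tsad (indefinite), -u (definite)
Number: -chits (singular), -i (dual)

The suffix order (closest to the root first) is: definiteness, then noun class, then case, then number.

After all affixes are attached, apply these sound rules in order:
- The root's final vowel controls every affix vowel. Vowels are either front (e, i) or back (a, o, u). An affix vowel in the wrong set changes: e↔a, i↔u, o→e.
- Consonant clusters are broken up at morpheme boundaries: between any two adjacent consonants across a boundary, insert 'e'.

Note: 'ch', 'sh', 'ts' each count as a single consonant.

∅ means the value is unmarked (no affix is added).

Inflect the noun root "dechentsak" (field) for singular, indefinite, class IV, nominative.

Attach definiteness indefinite -tsad → dechentsaktsad.
Attach noun class class IV -o → dechentsaktsado.
case = nominative: zero marking, form stays dechentsaktsado.
Attach number singular -chits → dechentsaktsadochits.
Apply vowel harmony: dechentsaktsadochits → dechentsaktsadochuts.
Apply epenthesis: dechentsaktsadochuts → dechentsaketsadochuts.

dechentsaketsadochuts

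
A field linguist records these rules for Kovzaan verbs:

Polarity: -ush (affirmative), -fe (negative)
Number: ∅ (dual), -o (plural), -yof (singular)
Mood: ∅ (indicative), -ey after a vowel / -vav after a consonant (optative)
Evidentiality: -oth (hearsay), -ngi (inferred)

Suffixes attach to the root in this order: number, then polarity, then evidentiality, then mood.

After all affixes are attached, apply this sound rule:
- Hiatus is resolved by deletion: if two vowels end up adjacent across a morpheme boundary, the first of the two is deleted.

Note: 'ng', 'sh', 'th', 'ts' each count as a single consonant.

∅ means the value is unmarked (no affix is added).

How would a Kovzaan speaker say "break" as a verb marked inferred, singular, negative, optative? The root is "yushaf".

yushafyoffengey

Attach number singular -yof → yushafyof.
Attach polarity negative -fe → yushafyoffe.
Attach evidentiality inferred -ngi → yushafyoffengi.
Attach mood optative -ey (after vowel 'i') → yushafyoffengiey.
Apply vowel deletion: yushafyoffengiey → yushafyoffengey.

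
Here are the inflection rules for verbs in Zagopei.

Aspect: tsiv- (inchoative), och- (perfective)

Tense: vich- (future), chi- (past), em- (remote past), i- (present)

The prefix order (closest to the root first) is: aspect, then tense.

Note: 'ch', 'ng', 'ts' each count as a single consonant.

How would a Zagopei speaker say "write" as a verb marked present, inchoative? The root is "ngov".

itsivngov

Attach aspect inchoative tsiv- → tsivngov.
Attach tense present i- → itsivngov.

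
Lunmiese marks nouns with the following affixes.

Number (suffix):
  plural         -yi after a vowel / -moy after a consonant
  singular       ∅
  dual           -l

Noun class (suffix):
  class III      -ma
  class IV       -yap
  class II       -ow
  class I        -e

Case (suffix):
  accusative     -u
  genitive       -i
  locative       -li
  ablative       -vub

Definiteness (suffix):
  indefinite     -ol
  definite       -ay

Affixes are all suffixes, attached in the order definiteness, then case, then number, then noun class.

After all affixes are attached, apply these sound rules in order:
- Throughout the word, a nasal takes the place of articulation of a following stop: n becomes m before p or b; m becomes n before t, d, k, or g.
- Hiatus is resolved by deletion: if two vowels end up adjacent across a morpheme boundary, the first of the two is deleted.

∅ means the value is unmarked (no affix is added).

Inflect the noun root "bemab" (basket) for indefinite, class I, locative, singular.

bemabolle

Attach definiteness indefinite -ol → bemabol.
Attach case locative -li → bemabolli.
number = singular: zero marking, form stays bemabolli.
Attach noun class class I -e → bemabollie.
Nasal assimilation: no change.
Apply vowel deletion: bemabollie → bemabolle.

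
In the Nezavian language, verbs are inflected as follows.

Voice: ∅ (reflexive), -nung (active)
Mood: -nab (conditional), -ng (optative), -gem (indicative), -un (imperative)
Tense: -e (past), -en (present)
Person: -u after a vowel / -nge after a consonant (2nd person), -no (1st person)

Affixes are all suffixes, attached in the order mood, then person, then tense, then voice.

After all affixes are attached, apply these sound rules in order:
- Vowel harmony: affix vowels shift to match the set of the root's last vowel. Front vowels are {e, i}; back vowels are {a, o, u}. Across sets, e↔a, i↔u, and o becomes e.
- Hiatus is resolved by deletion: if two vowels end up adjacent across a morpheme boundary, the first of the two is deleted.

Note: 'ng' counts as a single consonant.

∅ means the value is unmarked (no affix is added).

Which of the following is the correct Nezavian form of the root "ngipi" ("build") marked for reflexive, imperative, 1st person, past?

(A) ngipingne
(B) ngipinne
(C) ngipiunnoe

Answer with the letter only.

B

Attach mood imperative -un → ngipiun.
Attach person 1st person -no → ngipiunno.
Attach tense past -e → ngipiunnoe.
voice = reflexive: zero marking, form stays ngipiunnoe.
Apply vowel harmony: ngipiunnoe → ngipiinnee.
Apply vowel deletion: ngipiinnee → ngipinne.
So the correct form is ngipinne, option (B).
(C) ngipiunnoe is wrong: it fails to apply the sound rule(s).
(A) ngipingne is wrong: it uses optative instead of imperative for mood.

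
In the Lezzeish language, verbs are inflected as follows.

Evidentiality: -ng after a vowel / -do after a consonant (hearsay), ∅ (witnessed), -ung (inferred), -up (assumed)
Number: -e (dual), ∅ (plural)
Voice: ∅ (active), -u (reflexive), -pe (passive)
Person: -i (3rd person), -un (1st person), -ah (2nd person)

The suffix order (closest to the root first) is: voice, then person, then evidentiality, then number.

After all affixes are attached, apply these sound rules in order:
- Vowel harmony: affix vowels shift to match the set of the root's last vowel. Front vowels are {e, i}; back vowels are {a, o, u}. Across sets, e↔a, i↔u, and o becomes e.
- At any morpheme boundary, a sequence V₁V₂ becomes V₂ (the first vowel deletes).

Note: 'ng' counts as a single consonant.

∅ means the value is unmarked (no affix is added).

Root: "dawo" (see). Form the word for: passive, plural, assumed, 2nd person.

dawopahup

Attach voice passive -pe → dawope.
Attach person 2nd person -ah → dawopeah.
Attach evidentiality assumed -up → dawopeahup.
number = plural: zero marking, form stays dawopeahup.
Apply vowel harmony: dawopeahup → dawopaahup.
Apply vowel deletion: dawopaahup → dawopahup.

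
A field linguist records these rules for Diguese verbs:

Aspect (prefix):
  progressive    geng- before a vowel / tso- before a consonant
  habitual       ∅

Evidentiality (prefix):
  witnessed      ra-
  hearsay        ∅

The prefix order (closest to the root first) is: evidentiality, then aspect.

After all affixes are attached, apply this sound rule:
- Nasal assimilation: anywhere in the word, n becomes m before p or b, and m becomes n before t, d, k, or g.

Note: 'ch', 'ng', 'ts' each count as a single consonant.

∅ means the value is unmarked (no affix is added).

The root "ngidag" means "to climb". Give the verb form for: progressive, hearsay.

tsongidag

evidentiality = hearsay: zero marking, form stays ngidag.
Attach aspect progressive tso- (before consonant 'ng') → tsongidag.
Nasal assimilation: no change.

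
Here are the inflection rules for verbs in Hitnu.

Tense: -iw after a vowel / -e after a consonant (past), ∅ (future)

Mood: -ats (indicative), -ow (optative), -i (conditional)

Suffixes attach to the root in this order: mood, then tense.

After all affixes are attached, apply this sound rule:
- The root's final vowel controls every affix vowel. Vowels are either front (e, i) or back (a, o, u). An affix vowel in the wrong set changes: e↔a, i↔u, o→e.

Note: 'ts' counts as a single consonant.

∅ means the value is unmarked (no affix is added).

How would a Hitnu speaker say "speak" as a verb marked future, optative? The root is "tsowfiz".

Attach mood optative -ow → tsowfizow.
tense = future: zero marking, form stays tsowfizow.
Apply vowel harmony: tsowfizow → tsowfizew.

tsowfizew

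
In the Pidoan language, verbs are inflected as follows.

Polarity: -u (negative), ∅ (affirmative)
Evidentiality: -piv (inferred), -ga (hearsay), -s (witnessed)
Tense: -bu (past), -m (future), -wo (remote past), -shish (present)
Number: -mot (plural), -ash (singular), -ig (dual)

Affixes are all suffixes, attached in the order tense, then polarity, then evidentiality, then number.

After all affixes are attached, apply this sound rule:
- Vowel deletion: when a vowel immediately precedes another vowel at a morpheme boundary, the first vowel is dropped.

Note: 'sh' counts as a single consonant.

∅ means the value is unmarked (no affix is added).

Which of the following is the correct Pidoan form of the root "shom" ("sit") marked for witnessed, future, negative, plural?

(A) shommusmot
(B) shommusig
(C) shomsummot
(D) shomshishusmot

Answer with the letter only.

A

Attach tense future -m → shomm.
Attach polarity negative -u → shommu.
Attach evidentiality witnessed -s → shommus.
Attach number plural -mot → shommusmot.
Vowel deletion: no change.
So the correct form is shommusmot, option (A).
(C) shomsummot is wrong: it has the affixes in the wrong order.
(D) shomshishusmot is wrong: it uses present instead of future for tense.
(B) shommusig is wrong: it uses dual instead of plural for number.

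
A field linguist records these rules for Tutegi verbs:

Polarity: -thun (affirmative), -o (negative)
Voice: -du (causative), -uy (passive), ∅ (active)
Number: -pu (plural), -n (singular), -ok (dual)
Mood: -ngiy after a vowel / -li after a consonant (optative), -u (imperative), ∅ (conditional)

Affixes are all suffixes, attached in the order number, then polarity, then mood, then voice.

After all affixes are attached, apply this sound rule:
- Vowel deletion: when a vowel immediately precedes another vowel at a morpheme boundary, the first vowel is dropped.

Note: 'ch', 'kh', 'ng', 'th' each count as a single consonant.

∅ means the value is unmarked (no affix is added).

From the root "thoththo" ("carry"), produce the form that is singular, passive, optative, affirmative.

Attach number singular -n → thoththon.
Attach polarity affirmative -thun → thoththonthun.
Attach mood optative -li (after consonant 'n') → thoththonthunli.
Attach voice passive -uy → thoththonthunliuy.
Apply vowel deletion: thoththonthunliuy → thoththonthunluy.

thoththonthunluy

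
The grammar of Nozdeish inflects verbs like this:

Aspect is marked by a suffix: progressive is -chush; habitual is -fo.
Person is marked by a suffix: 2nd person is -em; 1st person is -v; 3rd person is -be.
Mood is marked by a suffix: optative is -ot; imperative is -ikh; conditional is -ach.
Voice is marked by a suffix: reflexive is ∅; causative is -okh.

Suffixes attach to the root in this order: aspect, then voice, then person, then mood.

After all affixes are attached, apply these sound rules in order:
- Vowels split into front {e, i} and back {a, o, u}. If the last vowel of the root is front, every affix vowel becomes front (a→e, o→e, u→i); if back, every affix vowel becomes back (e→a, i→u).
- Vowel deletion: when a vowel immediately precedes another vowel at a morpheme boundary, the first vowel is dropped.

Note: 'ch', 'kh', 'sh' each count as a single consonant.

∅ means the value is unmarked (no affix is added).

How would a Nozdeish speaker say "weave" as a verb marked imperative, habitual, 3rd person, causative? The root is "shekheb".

Attach aspect habitual -fo → shekhebfo.
Attach voice causative -okh → shekhebfookh.
Attach person 3rd person -be → shekhebfookhbe.
Attach mood imperative -ikh → shekhebfookhbeikh.
Apply vowel harmony: shekhebfookhbeikh → shekhebfeekhbeikh.
Apply vowel deletion: shekhebfeekhbeikh → shekhebfekhbikh.

shekhebfekhbikh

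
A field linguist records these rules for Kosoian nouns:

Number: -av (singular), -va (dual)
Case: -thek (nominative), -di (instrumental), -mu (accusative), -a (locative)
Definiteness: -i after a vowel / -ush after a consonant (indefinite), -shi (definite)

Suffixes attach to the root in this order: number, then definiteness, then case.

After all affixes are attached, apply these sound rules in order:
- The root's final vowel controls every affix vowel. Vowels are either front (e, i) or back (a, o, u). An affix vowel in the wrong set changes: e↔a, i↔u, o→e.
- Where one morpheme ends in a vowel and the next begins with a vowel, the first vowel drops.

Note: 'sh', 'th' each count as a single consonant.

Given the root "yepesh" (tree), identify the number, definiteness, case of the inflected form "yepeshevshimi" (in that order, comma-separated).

Segment: yepesh-av-shi-mu.
number: -av → singular.
definiteness: -shi → definite.
case: -mu → accusative.

singular, definite, accusative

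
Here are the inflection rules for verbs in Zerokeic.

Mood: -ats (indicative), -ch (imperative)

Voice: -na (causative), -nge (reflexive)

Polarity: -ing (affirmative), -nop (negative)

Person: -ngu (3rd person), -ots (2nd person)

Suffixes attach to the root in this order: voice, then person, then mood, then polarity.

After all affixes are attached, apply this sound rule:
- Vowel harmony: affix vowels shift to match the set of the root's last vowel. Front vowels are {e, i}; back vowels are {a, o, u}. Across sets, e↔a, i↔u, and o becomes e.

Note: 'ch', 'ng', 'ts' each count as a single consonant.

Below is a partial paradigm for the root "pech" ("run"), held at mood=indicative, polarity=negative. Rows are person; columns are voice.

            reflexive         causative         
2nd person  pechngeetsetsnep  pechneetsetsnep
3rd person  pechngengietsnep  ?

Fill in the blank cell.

pechnengietsnep

Attach voice causative -na → pechna.
Attach person 3rd person -ngu → pechnangu.
Attach mood indicative -ats → pechnanguats.
Attach polarity negative -nop → pechnanguatsnop.
Apply vowel harmony: pechnanguatsnop → pechnengietsnep.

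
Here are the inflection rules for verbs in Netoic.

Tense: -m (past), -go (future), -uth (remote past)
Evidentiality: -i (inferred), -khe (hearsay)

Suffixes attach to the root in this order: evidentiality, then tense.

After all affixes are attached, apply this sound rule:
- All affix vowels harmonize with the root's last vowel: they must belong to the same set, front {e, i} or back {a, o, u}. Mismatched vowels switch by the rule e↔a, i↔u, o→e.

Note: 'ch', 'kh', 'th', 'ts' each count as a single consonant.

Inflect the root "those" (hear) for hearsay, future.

Attach evidentiality hearsay -khe → thosekhe.
Attach tense future -go → thosekhego.
Apply vowel harmony: thosekhego → thosekhege.

thosekhege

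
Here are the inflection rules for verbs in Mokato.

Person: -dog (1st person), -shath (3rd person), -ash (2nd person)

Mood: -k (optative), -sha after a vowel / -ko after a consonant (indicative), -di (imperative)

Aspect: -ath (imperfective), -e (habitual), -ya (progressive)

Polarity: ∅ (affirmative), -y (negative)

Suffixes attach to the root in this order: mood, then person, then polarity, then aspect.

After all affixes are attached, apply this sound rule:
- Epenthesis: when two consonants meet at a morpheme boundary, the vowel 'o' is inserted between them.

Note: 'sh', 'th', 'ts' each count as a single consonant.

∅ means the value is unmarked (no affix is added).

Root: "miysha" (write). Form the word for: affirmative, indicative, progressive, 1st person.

Attach mood indicative -sha (after vowel 'a') → miyshasha.
Attach person 1st person -dog → miyshashadog.
polarity = affirmative: zero marking, form stays miyshashadog.
Attach aspect progressive -ya → miyshashadogya.
Apply epenthesis: miyshashadogya → miyshashadogoya.

miyshashadogoya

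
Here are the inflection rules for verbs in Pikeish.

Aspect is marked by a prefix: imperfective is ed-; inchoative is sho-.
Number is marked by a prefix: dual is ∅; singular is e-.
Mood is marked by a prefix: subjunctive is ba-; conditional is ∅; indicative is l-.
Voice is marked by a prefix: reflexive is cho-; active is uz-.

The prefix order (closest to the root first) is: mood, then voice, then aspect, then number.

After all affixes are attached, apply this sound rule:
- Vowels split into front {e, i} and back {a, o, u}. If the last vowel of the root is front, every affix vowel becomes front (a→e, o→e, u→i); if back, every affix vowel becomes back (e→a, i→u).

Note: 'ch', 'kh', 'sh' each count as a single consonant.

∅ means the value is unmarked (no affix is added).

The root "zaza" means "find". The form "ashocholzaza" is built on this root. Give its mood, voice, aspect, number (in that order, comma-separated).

indicative, reflexive, inchoative, singular

Segment: e-sho-cho-l-zaza.
mood: l- → indicative.
voice: cho- → reflexive.
aspect: sho- → inchoative.
number: e- → singular.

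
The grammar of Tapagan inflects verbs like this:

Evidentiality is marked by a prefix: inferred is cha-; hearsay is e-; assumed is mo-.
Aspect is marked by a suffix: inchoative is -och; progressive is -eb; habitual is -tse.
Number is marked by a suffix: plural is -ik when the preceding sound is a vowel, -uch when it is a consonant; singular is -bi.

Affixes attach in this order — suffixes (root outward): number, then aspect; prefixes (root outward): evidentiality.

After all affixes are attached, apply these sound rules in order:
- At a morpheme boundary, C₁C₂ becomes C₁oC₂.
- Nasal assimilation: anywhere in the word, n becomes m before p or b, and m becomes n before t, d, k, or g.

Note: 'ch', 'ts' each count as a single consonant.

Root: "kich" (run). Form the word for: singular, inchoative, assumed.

mokichobioch

Attach evidentiality assumed mo- → mokich.
Attach number singular -bi → mokichbi.
Attach aspect inchoative -och → mokichbioch.
Apply epenthesis: mokichbioch → mokichobioch.
Nasal assimilation: no change.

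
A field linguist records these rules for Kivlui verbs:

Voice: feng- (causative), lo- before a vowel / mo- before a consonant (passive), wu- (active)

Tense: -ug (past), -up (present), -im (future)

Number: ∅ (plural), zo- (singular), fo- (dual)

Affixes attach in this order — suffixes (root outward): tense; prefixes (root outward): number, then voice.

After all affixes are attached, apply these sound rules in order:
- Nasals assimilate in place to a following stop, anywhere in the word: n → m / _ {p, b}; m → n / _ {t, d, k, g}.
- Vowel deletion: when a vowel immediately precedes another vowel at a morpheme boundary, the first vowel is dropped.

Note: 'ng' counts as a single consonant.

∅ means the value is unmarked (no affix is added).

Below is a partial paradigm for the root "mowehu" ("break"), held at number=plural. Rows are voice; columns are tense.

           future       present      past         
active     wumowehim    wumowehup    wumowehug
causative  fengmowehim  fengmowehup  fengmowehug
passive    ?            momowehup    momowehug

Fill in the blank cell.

number = plural: zero marking, form stays mowehu.
Attach tense future -im → mowehuim.
Attach voice passive mo- (before consonant 'm') → momowehuim.
Nasal assimilation: no change.
Apply vowel deletion: momowehuim → momowehim.

momowehim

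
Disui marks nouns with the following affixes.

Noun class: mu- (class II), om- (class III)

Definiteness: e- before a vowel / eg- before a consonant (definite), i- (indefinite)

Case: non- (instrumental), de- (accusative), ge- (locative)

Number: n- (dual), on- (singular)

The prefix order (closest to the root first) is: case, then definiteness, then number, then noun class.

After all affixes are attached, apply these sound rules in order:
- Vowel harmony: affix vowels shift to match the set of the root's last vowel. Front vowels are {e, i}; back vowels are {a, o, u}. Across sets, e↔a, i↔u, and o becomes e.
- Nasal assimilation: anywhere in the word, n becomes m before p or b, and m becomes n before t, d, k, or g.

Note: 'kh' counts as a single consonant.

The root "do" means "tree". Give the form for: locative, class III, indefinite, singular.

omonugado

Attach case locative ge- → gedo.
Attach definiteness indefinite i- → igedo.
Attach number singular on- → onigedo.
Attach noun class class III om- → omonigedo.
Apply vowel harmony: omonigedo → omonugado.
Nasal assimilation: no change.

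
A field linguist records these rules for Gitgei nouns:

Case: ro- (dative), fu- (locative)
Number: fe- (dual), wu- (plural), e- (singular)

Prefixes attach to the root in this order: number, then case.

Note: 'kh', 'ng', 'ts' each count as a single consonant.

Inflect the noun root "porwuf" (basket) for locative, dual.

Attach number dual fe- → feporwuf.
Attach case locative fu- → fufeporwuf.

fufeporwuf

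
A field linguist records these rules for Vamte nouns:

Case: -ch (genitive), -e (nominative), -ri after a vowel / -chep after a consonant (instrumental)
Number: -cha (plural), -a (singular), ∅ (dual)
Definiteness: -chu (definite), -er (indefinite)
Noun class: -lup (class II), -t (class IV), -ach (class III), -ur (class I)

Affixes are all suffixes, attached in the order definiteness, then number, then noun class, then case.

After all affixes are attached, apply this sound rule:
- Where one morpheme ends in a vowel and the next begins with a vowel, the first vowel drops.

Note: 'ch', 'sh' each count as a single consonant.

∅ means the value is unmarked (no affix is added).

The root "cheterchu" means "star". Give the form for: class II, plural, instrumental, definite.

cheterchuchuchalupchep

Attach definiteness definite -chu → cheterchuchu.
Attach number plural -cha → cheterchuchucha.
Attach noun class class II -lup → cheterchuchuchalup.
Attach case instrumental -chep (after consonant 'p') → cheterchuchuchalupchep.
Vowel deletion: no change.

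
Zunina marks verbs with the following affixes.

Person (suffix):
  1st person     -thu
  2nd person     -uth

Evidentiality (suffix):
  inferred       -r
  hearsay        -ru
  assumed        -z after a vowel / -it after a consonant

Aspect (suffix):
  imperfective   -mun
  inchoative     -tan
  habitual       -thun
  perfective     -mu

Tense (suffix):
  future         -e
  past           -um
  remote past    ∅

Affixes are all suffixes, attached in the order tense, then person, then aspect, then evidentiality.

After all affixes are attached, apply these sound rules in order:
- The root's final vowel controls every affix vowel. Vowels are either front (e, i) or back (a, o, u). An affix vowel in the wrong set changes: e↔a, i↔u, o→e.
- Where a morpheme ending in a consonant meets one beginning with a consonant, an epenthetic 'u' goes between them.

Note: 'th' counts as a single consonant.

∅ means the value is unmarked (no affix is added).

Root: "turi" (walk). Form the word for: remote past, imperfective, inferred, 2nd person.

tense = remote past: zero marking, form stays turi.
Attach person 2nd person -uth → turiuth.
Attach aspect imperfective -mun → turiuthmun.
Attach evidentiality inferred -r → turiuthmunr.
Apply vowel harmony: turiuthmunr → turiithminr.
Apply epenthesis: turiithminr → turiithuminur.

turiithuminur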